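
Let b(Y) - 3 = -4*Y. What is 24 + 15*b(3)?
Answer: -111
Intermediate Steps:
b(Y) = 3 - 4*Y
24 + 15*b(3) = 24 + 15*(3 - 4*3) = 24 + 15*(3 - 12) = 24 + 15*(-9) = 24 - 135 = -111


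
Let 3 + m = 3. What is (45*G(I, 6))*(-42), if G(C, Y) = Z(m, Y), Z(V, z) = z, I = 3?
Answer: -11340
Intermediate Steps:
m = 0 (m = -3 + 3 = 0)
G(C, Y) = Y
(45*G(I, 6))*(-42) = (45*6)*(-42) = 270*(-42) = -11340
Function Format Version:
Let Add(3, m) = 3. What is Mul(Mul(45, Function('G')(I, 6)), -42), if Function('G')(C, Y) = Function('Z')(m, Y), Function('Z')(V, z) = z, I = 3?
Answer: -11340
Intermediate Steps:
m = 0 (m = Add(-3, 3) = 0)
Function('G')(C, Y) = Y
Mul(Mul(45, Function('G')(I, 6)), -42) = Mul(Mul(45, 6), -42) = Mul(270, -42) = -11340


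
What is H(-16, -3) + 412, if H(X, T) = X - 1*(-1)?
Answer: 397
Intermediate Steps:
H(X, T) = 1 + X (H(X, T) = X + 1 = 1 + X)
H(-16, -3) + 412 = (1 - 16) + 412 = -15 + 412 = 397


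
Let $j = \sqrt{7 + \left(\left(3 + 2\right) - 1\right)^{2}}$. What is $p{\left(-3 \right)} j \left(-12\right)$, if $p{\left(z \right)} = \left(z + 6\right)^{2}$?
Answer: $- 108 \sqrt{23} \approx -517.95$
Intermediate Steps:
$p{\left(z \right)} = \left(6 + z\right)^{2}$
$j = \sqrt{23}$ ($j = \sqrt{7 + \left(5 - 1\right)^{2}} = \sqrt{7 + 4^{2}} = \sqrt{7 + 16} = \sqrt{23} \approx 4.7958$)
$p{\left(-3 \right)} j \left(-12\right) = \left(6 - 3\right)^{2} \sqrt{23} \left(-12\right) = 3^{2} \sqrt{23} \left(-12\right) = 9 \sqrt{23} \left(-12\right) = - 108 \sqrt{23}$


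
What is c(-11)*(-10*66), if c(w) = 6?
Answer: -3960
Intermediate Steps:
c(-11)*(-10*66) = 6*(-10*66) = 6*(-660) = -3960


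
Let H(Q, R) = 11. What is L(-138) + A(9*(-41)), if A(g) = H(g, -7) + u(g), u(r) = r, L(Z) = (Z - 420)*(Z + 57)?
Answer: 44840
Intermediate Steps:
L(Z) = (-420 + Z)*(57 + Z)
A(g) = 11 + g
L(-138) + A(9*(-41)) = (-23940 + (-138)**2 - 363*(-138)) + (11 + 9*(-41)) = (-23940 + 19044 + 50094) + (11 - 369) = 45198 - 358 = 44840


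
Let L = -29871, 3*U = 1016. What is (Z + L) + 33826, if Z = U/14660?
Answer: 43485479/10995 ≈ 3955.0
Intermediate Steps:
U = 1016/3 (U = (⅓)*1016 = 1016/3 ≈ 338.67)
Z = 254/10995 (Z = (1016/3)/14660 = (1016/3)*(1/14660) = 254/10995 ≈ 0.023101)
(Z + L) + 33826 = (254/10995 - 29871) + 33826 = -328431391/10995 + 33826 = 43485479/10995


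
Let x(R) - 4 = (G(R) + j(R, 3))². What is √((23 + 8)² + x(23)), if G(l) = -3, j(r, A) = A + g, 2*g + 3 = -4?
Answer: √3909/2 ≈ 31.261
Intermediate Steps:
g = -7/2 (g = -3/2 + (½)*(-4) = -3/2 - 2 = -7/2 ≈ -3.5000)
j(r, A) = -7/2 + A (j(r, A) = A - 7/2 = -7/2 + A)
x(R) = 65/4 (x(R) = 4 + (-3 + (-7/2 + 3))² = 4 + (-3 - ½)² = 4 + (-7/2)² = 4 + 49/4 = 65/4)
√((23 + 8)² + x(23)) = √((23 + 8)² + 65/4) = √(31² + 65/4) = √(961 + 65/4) = √(3909/4) = √3909/2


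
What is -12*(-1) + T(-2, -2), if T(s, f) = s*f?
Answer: 16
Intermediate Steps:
T(s, f) = f*s
-12*(-1) + T(-2, -2) = -12*(-1) - 2*(-2) = 12 + 4 = 16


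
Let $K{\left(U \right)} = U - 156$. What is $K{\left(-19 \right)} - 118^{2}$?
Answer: $-14099$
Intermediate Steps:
$K{\left(U \right)} = -156 + U$
$K{\left(-19 \right)} - 118^{2} = \left(-156 - 19\right) - 118^{2} = -175 - 13924 = -14099$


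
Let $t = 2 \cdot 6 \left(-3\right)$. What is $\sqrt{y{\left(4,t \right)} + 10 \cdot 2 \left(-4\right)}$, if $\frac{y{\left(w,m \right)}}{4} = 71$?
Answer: $2 \sqrt{51} \approx 14.283$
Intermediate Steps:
$t = -36$ ($t = 12 \left(-3\right) = -36$)
$y{\left(w,m \right)} = 284$ ($y{\left(w,m \right)} = 4 \cdot 71 = 284$)
$\sqrt{y{\left(4,t \right)} + 10 \cdot 2 \left(-4\right)} = \sqrt{284 + 10 \cdot 2 \left(-4\right)} = \sqrt{284 + 20 \left(-4\right)} = \sqrt{284 - 80} = \sqrt{204} = 2 \sqrt{51}$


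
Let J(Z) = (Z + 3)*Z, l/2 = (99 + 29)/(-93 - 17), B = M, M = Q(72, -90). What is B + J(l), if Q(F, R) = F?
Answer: 213064/3025 ≈ 70.434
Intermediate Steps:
M = 72
B = 72
l = -128/55 (l = 2*((99 + 29)/(-93 - 17)) = 2*(128/(-110)) = 2*(128*(-1/110)) = 2*(-64/55) = -128/55 ≈ -2.3273)
J(Z) = Z*(3 + Z) (J(Z) = (3 + Z)*Z = Z*(3 + Z))
B + J(l) = 72 - 128*(3 - 128/55)/55 = 72 - 128/55*37/55 = 72 - 4736/3025 = 213064/3025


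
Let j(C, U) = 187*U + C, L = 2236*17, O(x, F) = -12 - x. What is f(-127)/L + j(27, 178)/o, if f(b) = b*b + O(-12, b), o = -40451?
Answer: -613859577/1537623412 ≈ -0.39923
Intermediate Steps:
f(b) = b² (f(b) = b*b + (-12 - 1*(-12)) = b² + (-12 + 12) = b² + 0 = b²)
L = 38012
j(C, U) = C + 187*U
f(-127)/L + j(27, 178)/o = (-127)²/38012 + (27 + 187*178)/(-40451) = 16129*(1/38012) + (27 + 33286)*(-1/40451) = 16129/38012 + 33313*(-1/40451) = 16129/38012 - 33313/40451 = -613859577/1537623412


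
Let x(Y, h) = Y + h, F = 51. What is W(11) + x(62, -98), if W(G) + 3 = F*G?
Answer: 522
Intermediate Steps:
W(G) = -3 + 51*G
W(11) + x(62, -98) = (-3 + 51*11) + (62 - 98) = (-3 + 561) - 36 = 558 - 36 = 522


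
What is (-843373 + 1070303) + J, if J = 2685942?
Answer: 2912872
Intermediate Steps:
(-843373 + 1070303) + J = (-843373 + 1070303) + 2685942 = 226930 + 2685942 = 2912872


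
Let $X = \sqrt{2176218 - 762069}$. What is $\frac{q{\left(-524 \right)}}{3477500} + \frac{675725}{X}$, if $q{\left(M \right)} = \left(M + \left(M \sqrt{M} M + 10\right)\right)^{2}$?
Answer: $- \frac{759719175739}{66875} + \frac{675725 \sqrt{1414149}}{1414149} - \frac{141132064 i \sqrt{131}}{869375} \approx -1.136 \cdot 10^{7} - 1858.0 i$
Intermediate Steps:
$X = \sqrt{1414149} \approx 1189.2$
$q{\left(M \right)} = \left(10 + M + M^{\frac{5}{2}}\right)^{2}$ ($q{\left(M \right)} = \left(M + \left(M^{\frac{3}{2}} M + 10\right)\right)^{2} = \left(M + \left(M^{\frac{5}{2}} + 10\right)\right)^{2} = \left(M + \left(10 + M^{\frac{5}{2}}\right)\right)^{2} = \left(10 + M + M^{\frac{5}{2}}\right)^{2}$)
$\frac{q{\left(-524 \right)}}{3477500} + \frac{675725}{X} = \frac{\left(10 - 524 + \left(-524\right)^{\frac{5}{2}}\right)^{2}}{3477500} + \frac{675725}{\sqrt{1414149}} = \left(10 - 524 + 549152 i \sqrt{131}\right)^{2} \cdot \frac{1}{3477500} + 675725 \frac{\sqrt{1414149}}{1414149} = \left(-514 + 549152 i \sqrt{131}\right)^{2} \cdot \frac{1}{3477500} + \frac{675725 \sqrt{1414149}}{1414149} = \frac{\left(-514 + 549152 i \sqrt{131}\right)^{2}}{3477500} + \frac{675725 \sqrt{1414149}}{1414149}$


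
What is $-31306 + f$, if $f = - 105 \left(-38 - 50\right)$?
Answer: $-22066$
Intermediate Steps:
$f = 9240$ ($f = \left(-105\right) \left(-88\right) = 9240$)
$-31306 + f = -31306 + 9240 = -22066$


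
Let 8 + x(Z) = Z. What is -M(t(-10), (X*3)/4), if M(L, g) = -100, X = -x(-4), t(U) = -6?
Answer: 100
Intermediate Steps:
x(Z) = -8 + Z
X = 12 (X = -(-8 - 4) = -1*(-12) = 12)
-M(t(-10), (X*3)/4) = -1*(-100) = 100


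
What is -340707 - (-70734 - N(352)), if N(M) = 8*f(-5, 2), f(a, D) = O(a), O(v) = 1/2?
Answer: -269969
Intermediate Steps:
O(v) = ½
f(a, D) = ½
N(M) = 4 (N(M) = 8*(½) = 4)
-340707 - (-70734 - N(352)) = -340707 - (-70734 - 1*4) = -340707 - (-70734 - 4) = -340707 - 1*(-70738) = -340707 + 70738 = -269969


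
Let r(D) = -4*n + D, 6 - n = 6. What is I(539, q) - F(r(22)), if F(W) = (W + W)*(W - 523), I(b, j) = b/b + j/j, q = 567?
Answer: 22046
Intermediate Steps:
n = 0 (n = 6 - 1*6 = 6 - 6 = 0)
r(D) = D (r(D) = -4*0 + D = 0 + D = D)
I(b, j) = 2 (I(b, j) = 1 + 1 = 2)
F(W) = 2*W*(-523 + W) (F(W) = (2*W)*(-523 + W) = 2*W*(-523 + W))
I(539, q) - F(r(22)) = 2 - 2*22*(-523 + 22) = 2 - 2*22*(-501) = 2 - 1*(-22044) = 2 + 22044 = 22046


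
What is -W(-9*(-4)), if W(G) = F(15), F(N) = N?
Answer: -15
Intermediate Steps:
W(G) = 15
-W(-9*(-4)) = -1*15 = -15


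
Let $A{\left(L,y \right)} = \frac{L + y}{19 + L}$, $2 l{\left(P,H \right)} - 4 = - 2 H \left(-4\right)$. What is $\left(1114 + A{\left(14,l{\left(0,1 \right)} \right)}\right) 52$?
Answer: $\frac{1912664}{33} \approx 57960.0$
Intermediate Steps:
$l{\left(P,H \right)} = 2 + 4 H$ ($l{\left(P,H \right)} = 2 + \frac{- 2 H \left(-4\right)}{2} = 2 + \frac{8 H}{2} = 2 + 4 H$)
$A{\left(L,y \right)} = \frac{L + y}{19 + L}$
$\left(1114 + A{\left(14,l{\left(0,1 \right)} \right)}\right) 52 = \left(1114 + \frac{14 + \left(2 + 4 \cdot 1\right)}{19 + 14}\right) 52 = \left(1114 + \frac{14 + \left(2 + 4\right)}{33}\right) 52 = \left(1114 + \frac{14 + 6}{33}\right) 52 = \left(1114 + \frac{1}{33} \cdot 20\right) 52 = \left(1114 + \frac{20}{33}\right) 52 = \frac{36782}{33} \cdot 52 = \frac{1912664}{33}$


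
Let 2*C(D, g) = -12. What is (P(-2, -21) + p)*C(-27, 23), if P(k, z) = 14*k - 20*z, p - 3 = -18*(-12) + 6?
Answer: -3702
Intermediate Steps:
p = 225 (p = 3 + (-18*(-12) + 6) = 3 + (216 + 6) = 3 + 222 = 225)
C(D, g) = -6 (C(D, g) = (½)*(-12) = -6)
P(k, z) = -20*z + 14*k
(P(-2, -21) + p)*C(-27, 23) = ((-20*(-21) + 14*(-2)) + 225)*(-6) = ((420 - 28) + 225)*(-6) = (392 + 225)*(-6) = 617*(-6) = -3702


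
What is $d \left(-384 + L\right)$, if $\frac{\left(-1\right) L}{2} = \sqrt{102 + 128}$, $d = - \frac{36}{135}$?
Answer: $\frac{512}{5} + \frac{8 \sqrt{230}}{15} \approx 110.49$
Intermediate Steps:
$d = - \frac{4}{15}$ ($d = \left(-36\right) \frac{1}{135} = - \frac{4}{15} \approx -0.26667$)
$L = - 2 \sqrt{230}$ ($L = - 2 \sqrt{102 + 128} = - 2 \sqrt{230} \approx -30.332$)
$d \left(-384 + L\right) = - \frac{4 \left(-384 - 2 \sqrt{230}\right)}{15} = \frac{512}{5} + \frac{8 \sqrt{230}}{15}$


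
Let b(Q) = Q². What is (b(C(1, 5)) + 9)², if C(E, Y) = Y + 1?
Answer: 2025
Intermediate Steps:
C(E, Y) = 1 + Y
(b(C(1, 5)) + 9)² = ((1 + 5)² + 9)² = (6² + 9)² = (36 + 9)² = 45² = 2025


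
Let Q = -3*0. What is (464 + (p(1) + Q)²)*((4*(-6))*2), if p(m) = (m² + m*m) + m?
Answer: -22704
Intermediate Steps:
p(m) = m + 2*m² (p(m) = (m² + m²) + m = 2*m² + m = m + 2*m²)
Q = 0
(464 + (p(1) + Q)²)*((4*(-6))*2) = (464 + (1*(1 + 2*1) + 0)²)*((4*(-6))*2) = (464 + (1*(1 + 2) + 0)²)*(-24*2) = (464 + (1*3 + 0)²)*(-48) = (464 + (3 + 0)²)*(-48) = (464 + 3²)*(-48) = (464 + 9)*(-48) = 473*(-48) = -22704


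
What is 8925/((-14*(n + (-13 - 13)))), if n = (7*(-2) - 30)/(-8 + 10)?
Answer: 425/32 ≈ 13.281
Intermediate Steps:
n = -22 (n = (-14 - 30)/2 = -44*½ = -22)
8925/((-14*(n + (-13 - 13)))) = 8925/((-14*(-22 + (-13 - 13)))) = 8925/((-14*(-22 - 26))) = 8925/((-14*(-48))) = 8925/672 = 8925*(1/672) = 425/32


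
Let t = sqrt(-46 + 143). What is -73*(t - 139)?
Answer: 10147 - 73*sqrt(97) ≈ 9428.0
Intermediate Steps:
t = sqrt(97) ≈ 9.8489
-73*(t - 139) = -73*(sqrt(97) - 139) = -73*(-139 + sqrt(97)) = 10147 - 73*sqrt(97)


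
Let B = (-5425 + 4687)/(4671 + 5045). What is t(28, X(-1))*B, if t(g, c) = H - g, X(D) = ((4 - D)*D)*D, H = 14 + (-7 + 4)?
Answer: 6273/4858 ≈ 1.2913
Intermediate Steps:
B = -369/4858 (B = -738/9716 = -738*1/9716 = -369/4858 ≈ -0.075957)
H = 11 (H = 14 - 3 = 11)
X(D) = D²*(4 - D) (X(D) = (D*(4 - D))*D = D²*(4 - D))
t(g, c) = 11 - g
t(28, X(-1))*B = (11 - 1*28)*(-369/4858) = (11 - 28)*(-369/4858) = -17*(-369/4858) = 6273/4858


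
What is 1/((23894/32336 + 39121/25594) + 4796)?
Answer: 206901896/992770633139 ≈ 0.00020841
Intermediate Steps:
1/((23894/32336 + 39121/25594) + 4796) = 1/((23894*(1/32336) + 39121*(1/25594)) + 4796) = 1/((11947/16168 + 39121/25594) + 4796) = 1/(469139923/206901896 + 4796) = 1/(992770633139/206901896) = 206901896/992770633139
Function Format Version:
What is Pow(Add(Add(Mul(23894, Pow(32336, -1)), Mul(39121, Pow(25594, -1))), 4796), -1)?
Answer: Rational(206901896, 992770633139) ≈ 0.00020841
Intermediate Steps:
Pow(Add(Add(Mul(23894, Pow(32336, -1)), Mul(39121, Pow(25594, -1))), 4796), -1) = Pow(Add(Add(Mul(23894, Rational(1, 32336)), Mul(39121, Rational(1, 25594))), 4796), -1) = Pow(Add(Add(Rational(11947, 16168), Rational(39121, 25594)), 4796), -1) = Pow(Add(Rational(469139923, 206901896), 4796), -1) = Pow(Rational(992770633139, 206901896), -1) = Rational(206901896, 992770633139)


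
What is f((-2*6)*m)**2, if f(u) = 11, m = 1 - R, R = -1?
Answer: 121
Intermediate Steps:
m = 2 (m = 1 - 1*(-1) = 1 + 1 = 2)
f((-2*6)*m)**2 = 11**2 = 121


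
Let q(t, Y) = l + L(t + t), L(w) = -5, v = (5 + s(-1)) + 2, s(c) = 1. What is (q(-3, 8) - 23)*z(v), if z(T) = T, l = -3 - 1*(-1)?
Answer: -240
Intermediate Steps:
l = -2 (l = -3 + 1 = -2)
v = 8 (v = (5 + 1) + 2 = 6 + 2 = 8)
q(t, Y) = -7 (q(t, Y) = -2 - 5 = -7)
(q(-3, 8) - 23)*z(v) = (-7 - 23)*8 = -30*8 = -240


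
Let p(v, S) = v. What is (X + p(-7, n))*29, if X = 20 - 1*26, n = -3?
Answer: -377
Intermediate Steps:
X = -6 (X = 20 - 26 = -6)
(X + p(-7, n))*29 = (-6 - 7)*29 = -13*29 = -377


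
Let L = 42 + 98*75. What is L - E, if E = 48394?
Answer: -41002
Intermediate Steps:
L = 7392 (L = 42 + 7350 = 7392)
L - E = 7392 - 1*48394 = 7392 - 48394 = -41002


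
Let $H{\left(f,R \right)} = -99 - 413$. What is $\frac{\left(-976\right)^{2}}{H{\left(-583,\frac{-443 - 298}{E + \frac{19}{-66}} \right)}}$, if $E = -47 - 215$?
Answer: $- \frac{3721}{2} \approx -1860.5$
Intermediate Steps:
$E = -262$ ($E = -47 - 215 = -262$)
$H{\left(f,R \right)} = -512$ ($H{\left(f,R \right)} = -99 - 413 = -512$)
$\frac{\left(-976\right)^{2}}{H{\left(-583,\frac{-443 - 298}{E + \frac{19}{-66}} \right)}} = \frac{\left(-976\right)^{2}}{-512} = 952576 \left(- \frac{1}{512}\right) = - \frac{3721}{2}$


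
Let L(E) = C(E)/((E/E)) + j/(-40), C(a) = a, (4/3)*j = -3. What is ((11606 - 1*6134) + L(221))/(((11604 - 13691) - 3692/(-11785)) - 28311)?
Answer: -2146965373/11463575616 ≈ -0.18729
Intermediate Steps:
j = -9/4 (j = (3/4)*(-3) = -9/4 ≈ -2.2500)
L(E) = 9/160 + E (L(E) = E/((E/E)) - 9/4/(-40) = E/1 - 9/4*(-1/40) = E*1 + 9/160 = E + 9/160 = 9/160 + E)
((11606 - 1*6134) + L(221))/(((11604 - 13691) - 3692/(-11785)) - 28311) = ((11606 - 1*6134) + (9/160 + 221))/(((11604 - 13691) - 3692/(-11785)) - 28311) = ((11606 - 6134) + 35369/160)/((-2087 - 3692*(-1/11785)) - 28311) = (5472 + 35369/160)/((-2087 + 3692/11785) - 28311) = 910889/(160*(-24591603/11785 - 28311)) = 910889/(160*(-358236738/11785)) = (910889/160)*(-11785/358236738) = -2146965373/11463575616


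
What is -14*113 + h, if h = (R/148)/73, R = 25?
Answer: -17091903/10804 ≈ -1582.0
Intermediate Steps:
h = 25/10804 (h = (25/148)/73 = (25*(1/148))*(1/73) = (25/148)*(1/73) = 25/10804 ≈ 0.0023140)
-14*113 + h = -14*113 + 25/10804 = -1582 + 25/10804 = -17091903/10804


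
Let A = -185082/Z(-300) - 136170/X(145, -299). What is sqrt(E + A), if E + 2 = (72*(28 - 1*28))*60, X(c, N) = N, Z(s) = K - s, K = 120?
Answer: 3*sqrt(620427990)/20930 ≈ 3.5702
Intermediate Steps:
Z(s) = 120 - s
A = 308647/20930 (A = -185082/(120 - 1*(-300)) - 136170/(-299) = -185082/(120 + 300) - 136170*(-1/299) = -185082/420 + 136170/299 = -185082*1/420 + 136170/299 = -30847/70 + 136170/299 = 308647/20930 ≈ 14.747)
E = -2 (E = -2 + (72*(28 - 1*28))*60 = -2 + (72*(28 - 28))*60 = -2 + (72*0)*60 = -2 + 0*60 = -2 + 0 = -2)
sqrt(E + A) = sqrt(-2 + 308647/20930) = sqrt(266787/20930) = 3*sqrt(620427990)/20930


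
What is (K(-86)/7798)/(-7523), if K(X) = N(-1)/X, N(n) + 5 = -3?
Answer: -2/1261283611 ≈ -1.5857e-9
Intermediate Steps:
N(n) = -8 (N(n) = -5 - 3 = -8)
K(X) = -8/X
(K(-86)/7798)/(-7523) = (-8/(-86)/7798)/(-7523) = (-8*(-1/86)*(1/7798))*(-1/7523) = ((4/43)*(1/7798))*(-1/7523) = (2/167657)*(-1/7523) = -2/1261283611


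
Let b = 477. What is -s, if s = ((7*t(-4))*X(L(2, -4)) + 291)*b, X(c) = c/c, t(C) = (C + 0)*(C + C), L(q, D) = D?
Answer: -245655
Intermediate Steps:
t(C) = 2*C² (t(C) = C*(2*C) = 2*C²)
X(c) = 1
s = 245655 (s = ((7*(2*(-4)²))*1 + 291)*477 = ((7*(2*16))*1 + 291)*477 = ((7*32)*1 + 291)*477 = (224*1 + 291)*477 = (224 + 291)*477 = 515*477 = 245655)
-s = -1*245655 = -245655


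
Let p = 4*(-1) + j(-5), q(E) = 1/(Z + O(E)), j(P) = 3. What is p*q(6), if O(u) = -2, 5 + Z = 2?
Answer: ⅕ ≈ 0.20000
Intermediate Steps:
Z = -3 (Z = -5 + 2 = -3)
q(E) = -⅕ (q(E) = 1/(-3 - 2) = 1/(-5) = -⅕)
p = -1 (p = 4*(-1) + 3 = -4 + 3 = -1)
p*q(6) = -1*(-⅕) = ⅕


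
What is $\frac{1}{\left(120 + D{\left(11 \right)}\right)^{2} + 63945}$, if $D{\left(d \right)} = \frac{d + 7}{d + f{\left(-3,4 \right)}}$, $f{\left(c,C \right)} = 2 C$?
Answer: $\frac{361}{28364949} \approx 1.2727 \cdot 10^{-5}$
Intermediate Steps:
$D{\left(d \right)} = \frac{7 + d}{8 + d}$ ($D{\left(d \right)} = \frac{d + 7}{d + 2 \cdot 4} = \frac{7 + d}{d + 8} = \frac{7 + d}{8 + d}$)
$\frac{1}{\left(120 + D{\left(11 \right)}\right)^{2} + 63945} = \frac{1}{\left(120 + \frac{7 + 11}{8 + 11}\right)^{2} + 63945} = \frac{1}{\left(120 + \frac{1}{19} \cdot 18\right)^{2} + 63945} = \frac{1}{\left(120 + \frac{18}{19}\right)^{2} + 63945} = \frac{1}{\left(\frac{2298}{19}\right)^{2} + 63945} = \frac{1}{\frac{5280804}{361} + 63945} = \frac{1}{\frac{28364949}{361}} = \frac{361}{28364949}$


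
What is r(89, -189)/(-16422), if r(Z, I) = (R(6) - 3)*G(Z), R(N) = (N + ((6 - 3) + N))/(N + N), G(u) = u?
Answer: 89/9384 ≈ 0.0094842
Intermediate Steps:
R(N) = (3 + 2*N)/(2*N) (R(N) = (N + (3 + N))/((2*N)) = (3 + 2*N)*(1/(2*N)) = (3 + 2*N)/(2*N))
r(Z, I) = -7*Z/4 (r(Z, I) = ((3/2 + 6)/6 - 3)*Z = ((⅙)*(15/2) - 3)*Z = (5/4 - 3)*Z = -7*Z/4)
r(89, -189)/(-16422) = -7/4*89/(-16422) = -623/4*(-1/16422) = 89/9384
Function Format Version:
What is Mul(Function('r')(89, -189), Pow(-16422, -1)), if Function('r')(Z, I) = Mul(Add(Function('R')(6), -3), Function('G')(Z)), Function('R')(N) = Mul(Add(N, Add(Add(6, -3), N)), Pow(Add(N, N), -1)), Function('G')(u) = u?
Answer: Rational(89, 9384) ≈ 0.0094842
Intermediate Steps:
Function('R')(N) = Mul(Rational(1, 2), Pow(N, -1), Add(3, Mul(2, N))) (Function('R')(N) = Mul(Add(N, Add(3, N)), Pow(Mul(2, N), -1)) = Mul(Add(3, Mul(2, N)), Mul(Rational(1, 2), Pow(N, -1))) = Mul(Rational(1, 2), Pow(N, -1), Add(3, Mul(2, N))))
Function('r')(Z, I) = Mul(Rational(-7, 4), Z) (Function('r')(Z, I) = Mul(Add(Mul(Pow(6, -1), Add(Rational(3, 2), 6)), -3), Z) = Mul(Add(Mul(Rational(1, 6), Rational(15, 2)), -3), Z) = Mul(Add(Rational(5, 4), -3), Z) = Mul(Rational(-7, 4), Z))
Mul(Function('r')(89, -189), Pow(-16422, -1)) = Mul(Mul(Rational(-7, 4), 89), Pow(-16422, -1)) = Mul(Rational(-623, 4), Rational(-1, 16422)) = Rational(89, 9384)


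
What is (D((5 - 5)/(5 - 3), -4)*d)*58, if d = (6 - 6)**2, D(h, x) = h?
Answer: 0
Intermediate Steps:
d = 0 (d = 0**2 = 0)
(D((5 - 5)/(5 - 3), -4)*d)*58 = (((5 - 5)/(5 - 3))*0)*58 = ((0/2)*0)*58 = ((0*(1/2))*0)*58 = (0*0)*58 = 0*58 = 0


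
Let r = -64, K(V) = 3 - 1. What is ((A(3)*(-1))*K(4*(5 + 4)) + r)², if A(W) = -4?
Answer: 3136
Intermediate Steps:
K(V) = 2
((A(3)*(-1))*K(4*(5 + 4)) + r)² = (-4*(-1)*2 - 64)² = (4*2 - 64)² = (8 - 64)² = (-56)² = 3136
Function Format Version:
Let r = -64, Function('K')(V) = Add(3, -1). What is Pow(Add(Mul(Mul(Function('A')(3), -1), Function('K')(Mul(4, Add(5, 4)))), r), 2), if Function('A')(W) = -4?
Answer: 3136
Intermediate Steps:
Function('K')(V) = 2
Pow(Add(Mul(Mul(Function('A')(3), -1), Function('K')(Mul(4, Add(5, 4)))), r), 2) = Pow(Add(Mul(Mul(-4, -1), 2), -64), 2) = Pow(Add(Mul(4, 2), -64), 2) = Pow(Add(8, -64), 2) = Pow(-56, 2) = 3136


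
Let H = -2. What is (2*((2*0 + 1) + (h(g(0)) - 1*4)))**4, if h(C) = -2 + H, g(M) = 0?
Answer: 38416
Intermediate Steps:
h(C) = -4 (h(C) = -2 - 2 = -4)
(2*((2*0 + 1) + (h(g(0)) - 1*4)))**4 = (2*((2*0 + 1) + (-4 - 1*4)))**4 = (2*((0 + 1) + (-4 - 4)))**4 = (2*(1 - 8))**4 = (2*(-7))**4 = (-14)**4 = 38416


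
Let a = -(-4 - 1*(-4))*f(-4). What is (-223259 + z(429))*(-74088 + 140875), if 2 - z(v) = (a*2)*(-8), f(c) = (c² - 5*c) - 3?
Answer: -14910665259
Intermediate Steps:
f(c) = -3 + c² - 5*c
a = 0 (a = -(-4 - 1*(-4))*(-3 + (-4)² - 5*(-4)) = -(-4 + 4)*(-3 + 16 + 20) = -0*33 = -1*0 = 0)
z(v) = 2 (z(v) = 2 - 0*2*(-8) = 2 - 0*(-8) = 2 - 1*0 = 2 + 0 = 2)
(-223259 + z(429))*(-74088 + 140875) = (-223259 + 2)*(-74088 + 140875) = -223257*66787 = -14910665259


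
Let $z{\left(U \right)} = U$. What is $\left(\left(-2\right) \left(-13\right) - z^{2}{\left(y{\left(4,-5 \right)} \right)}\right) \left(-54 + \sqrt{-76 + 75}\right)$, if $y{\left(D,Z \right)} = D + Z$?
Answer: $-1350 + 25 i \approx -1350.0 + 25.0 i$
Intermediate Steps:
$\left(\left(-2\right) \left(-13\right) - z^{2}{\left(y{\left(4,-5 \right)} \right)}\right) \left(-54 + \sqrt{-76 + 75}\right) = \left(\left(-2\right) \left(-13\right) - \left(4 - 5\right)^{2}\right) \left(-54 + \sqrt{-76 + 75}\right) = \left(26 - \left(-1\right)^{2}\right) \left(-54 + \sqrt{-1}\right) = \left(26 - 1\right) \left(-54 + i\right) = 25 \left(-54 + i\right) = -1350 + 25 i$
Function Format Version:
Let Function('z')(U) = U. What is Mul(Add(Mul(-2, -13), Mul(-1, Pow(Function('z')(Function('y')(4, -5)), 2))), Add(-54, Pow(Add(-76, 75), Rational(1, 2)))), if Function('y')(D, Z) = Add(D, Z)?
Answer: Add(-1350, Mul(25, I)) ≈ Add(-1350.0, Mul(25.000, I))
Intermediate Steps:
Mul(Add(Mul(-2, -13), Mul(-1, Pow(Function('z')(Function('y')(4, -5)), 2))), Add(-54, Pow(Add(-76, 75), Rational(1, 2)))) = Mul(Add(Mul(-2, -13), Mul(-1, Pow(Add(4, -5), 2))), Add(-54, Pow(Add(-76, 75), Rational(1, 2)))) = Mul(Add(26, Mul(-1, Pow(-1, 2))), Add(-54, Pow(-1, Rational(1, 2)))) = Mul(Add(26, Mul(-1, 1)), Add(-54, I)) = Mul(Add(26, -1), Add(-54, I)) = Mul(25, Add(-54, I)) = Add(-1350, Mul(25, I))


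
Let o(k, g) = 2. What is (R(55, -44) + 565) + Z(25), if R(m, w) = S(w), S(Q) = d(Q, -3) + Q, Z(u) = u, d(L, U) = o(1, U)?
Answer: 548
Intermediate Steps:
d(L, U) = 2
S(Q) = 2 + Q
R(m, w) = 2 + w
(R(55, -44) + 565) + Z(25) = ((2 - 44) + 565) + 25 = (-42 + 565) + 25 = 523 + 25 = 548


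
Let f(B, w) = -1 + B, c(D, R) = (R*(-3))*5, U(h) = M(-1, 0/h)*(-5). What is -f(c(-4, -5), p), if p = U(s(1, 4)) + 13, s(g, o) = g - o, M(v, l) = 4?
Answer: -74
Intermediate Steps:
U(h) = -20 (U(h) = 4*(-5) = -20)
c(D, R) = -15*R (c(D, R) = -3*R*5 = -15*R)
p = -7 (p = -20 + 13 = -7)
-f(c(-4, -5), p) = -(-1 - 15*(-5)) = -(-1 + 75) = -1*74 = -74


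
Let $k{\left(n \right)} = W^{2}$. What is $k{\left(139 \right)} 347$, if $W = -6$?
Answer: $12492$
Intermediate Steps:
$k{\left(n \right)} = 36$ ($k{\left(n \right)} = \left(-6\right)^{2} = 36$)
$k{\left(139 \right)} 347 = 36 \cdot 347 = 12492$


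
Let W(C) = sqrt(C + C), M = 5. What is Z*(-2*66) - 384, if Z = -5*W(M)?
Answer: -384 + 660*sqrt(10) ≈ 1703.1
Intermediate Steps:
W(C) = sqrt(2)*sqrt(C) (W(C) = sqrt(2*C) = sqrt(2)*sqrt(C))
Z = -5*sqrt(10) (Z = -5*sqrt(2)*sqrt(5) = -5*sqrt(10) ≈ -15.811)
Z*(-2*66) - 384 = (-5*sqrt(10))*(-2*66) - 384 = -5*sqrt(10)*(-132) - 384 = 660*sqrt(10) - 384 = -384 + 660*sqrt(10)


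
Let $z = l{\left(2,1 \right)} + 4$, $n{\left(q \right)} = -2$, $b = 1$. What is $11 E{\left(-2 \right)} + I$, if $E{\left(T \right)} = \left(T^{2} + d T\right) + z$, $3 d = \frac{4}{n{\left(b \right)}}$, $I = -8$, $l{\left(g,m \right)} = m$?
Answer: $\frac{317}{3} \approx 105.67$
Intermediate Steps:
$d = - \frac{2}{3}$ ($d = \frac{4 \frac{1}{-2}}{3} = \frac{4 \left(- \frac{1}{2}\right)}{3} = \frac{1}{3} \left(-2\right) = - \frac{2}{3} \approx -0.66667$)
$z = 5$ ($z = 1 + 4 = 5$)
$E{\left(T \right)} = 5 + T^{2} - \frac{2 T}{3}$ ($E{\left(T \right)} = \left(T^{2} - \frac{2 T}{3}\right) + 5 = 5 + T^{2} - \frac{2 T}{3}$)
$11 E{\left(-2 \right)} + I = 11 \left(5 + \left(-2\right)^{2} - - \frac{4}{3}\right) - 8 = 11 \left(5 + 4 + \frac{4}{3}\right) - 8 = 11 \cdot \frac{31}{3} - 8 = \frac{341}{3} - 8 = \frac{317}{3}$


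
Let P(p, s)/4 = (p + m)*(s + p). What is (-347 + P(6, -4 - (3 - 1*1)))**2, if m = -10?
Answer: 120409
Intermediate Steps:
P(p, s) = 4*(-10 + p)*(p + s) (P(p, s) = 4*((p - 10)*(s + p)) = 4*((-10 + p)*(p + s)) = 4*(-10 + p)*(p + s))
(-347 + P(6, -4 - (3 - 1*1)))**2 = (-347 + (-40*6 - 40*(-4 - (3 - 1*1)) + 4*6**2 + 4*6*(-4 - (3 - 1*1))))**2 = (-347 + (-240 - 40*(-4 - (3 - 1)) + 4*36 + 4*6*(-4 - (3 - 1))))**2 = (-347 + (-240 - 40*(-4 - 1*2) + 144 + 4*6*(-4 - 1*2)))**2 = (-347 + (-240 - 40*(-4 - 2) + 144 + 4*6*(-4 - 2)))**2 = (-347 + (-240 - 40*(-6) + 144 + 4*6*(-6)))**2 = (-347 + (-240 + 240 + 144 - 144))**2 = (-347 + 0)**2 = (-347)**2 = 120409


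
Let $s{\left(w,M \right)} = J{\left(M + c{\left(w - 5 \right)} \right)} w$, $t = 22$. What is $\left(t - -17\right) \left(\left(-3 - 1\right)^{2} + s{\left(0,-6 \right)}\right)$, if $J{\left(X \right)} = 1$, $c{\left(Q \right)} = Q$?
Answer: $624$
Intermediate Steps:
$s{\left(w,M \right)} = w$ ($s{\left(w,M \right)} = 1 w = w$)
$\left(t - -17\right) \left(\left(-3 - 1\right)^{2} + s{\left(0,-6 \right)}\right) = \left(22 - -17\right) \left(\left(-3 - 1\right)^{2} + 0\right) = \left(22 + 17\right) \left(\left(-4\right)^{2} + 0\right) = 39 \left(16 + 0\right) = 39 \cdot 16 = 624$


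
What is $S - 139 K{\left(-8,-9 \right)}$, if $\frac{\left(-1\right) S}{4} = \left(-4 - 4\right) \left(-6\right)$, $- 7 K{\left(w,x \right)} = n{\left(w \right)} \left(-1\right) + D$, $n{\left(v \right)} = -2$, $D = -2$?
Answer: $-192$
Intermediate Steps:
$K{\left(w,x \right)} = 0$ ($K{\left(w,x \right)} = - \frac{\left(-2\right) \left(-1\right) - 2}{7} = - \frac{2 - 2}{7} = \left(- \frac{1}{7}\right) 0 = 0$)
$S = -192$ ($S = - 4 \left(-4 - 4\right) \left(-6\right) = - 4 \left(\left(-8\right) \left(-6\right)\right) = \left(-4\right) 48 = -192$)
$S - 139 K{\left(-8,-9 \right)} = -192 - 0 = -192 + 0 = -192$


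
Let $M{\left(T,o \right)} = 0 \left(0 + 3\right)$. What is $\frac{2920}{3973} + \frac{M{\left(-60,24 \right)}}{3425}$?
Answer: $\frac{2920}{3973} \approx 0.73496$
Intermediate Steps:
$M{\left(T,o \right)} = 0$ ($M{\left(T,o \right)} = 0 \cdot 3 = 0$)
$\frac{2920}{3973} + \frac{M{\left(-60,24 \right)}}{3425} = \frac{2920}{3973} + \frac{0}{3425} = 2920 \cdot \frac{1}{3973} + 0 \cdot \frac{1}{3425} = \frac{2920}{3973} + 0 = \frac{2920}{3973}$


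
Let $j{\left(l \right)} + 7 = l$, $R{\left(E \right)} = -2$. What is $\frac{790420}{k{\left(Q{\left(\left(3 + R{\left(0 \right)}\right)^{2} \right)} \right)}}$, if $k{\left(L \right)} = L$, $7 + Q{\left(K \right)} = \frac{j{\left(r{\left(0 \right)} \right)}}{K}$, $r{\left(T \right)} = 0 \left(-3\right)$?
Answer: $- \frac{395210}{7} \approx -56459.0$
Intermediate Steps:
$r{\left(T \right)} = 0$
$j{\left(l \right)} = -7 + l$
$Q{\left(K \right)} = -7 - \frac{7}{K}$ ($Q{\left(K \right)} = -7 + \frac{-7 + 0}{K} = -7 - \frac{7}{K}$)
$\frac{790420}{k{\left(Q{\left(\left(3 + R{\left(0 \right)}\right)^{2} \right)} \right)}} = \frac{790420}{-7 - \frac{7}{\left(3 - 2\right)^{2}}} = \frac{790420}{-7 - \frac{7}{1^{2}}} = \frac{790420}{-7 - \frac{7}{1}} = \frac{790420}{-7 - 7} = \frac{790420}{-14} = 790420 \left(- \frac{1}{14}\right) = - \frac{395210}{7}$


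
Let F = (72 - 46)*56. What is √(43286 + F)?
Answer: √44742 ≈ 211.52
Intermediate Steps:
F = 1456 (F = 26*56 = 1456)
√(43286 + F) = √(43286 + 1456) = √44742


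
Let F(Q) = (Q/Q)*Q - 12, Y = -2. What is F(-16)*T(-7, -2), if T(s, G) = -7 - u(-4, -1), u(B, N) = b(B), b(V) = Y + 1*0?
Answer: 140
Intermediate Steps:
b(V) = -2 (b(V) = -2 + 1*0 = -2 + 0 = -2)
u(B, N) = -2
F(Q) = -12 + Q (F(Q) = 1*Q - 12 = Q - 12 = -12 + Q)
T(s, G) = -5 (T(s, G) = -7 - 1*(-2) = -7 + 2 = -5)
F(-16)*T(-7, -2) = (-12 - 16)*(-5) = -28*(-5) = 140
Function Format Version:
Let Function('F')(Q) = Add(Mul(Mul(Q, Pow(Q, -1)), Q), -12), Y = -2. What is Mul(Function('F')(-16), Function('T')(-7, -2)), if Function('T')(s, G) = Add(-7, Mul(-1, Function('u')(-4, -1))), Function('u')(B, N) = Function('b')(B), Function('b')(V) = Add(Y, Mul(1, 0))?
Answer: 140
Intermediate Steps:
Function('b')(V) = -2 (Function('b')(V) = Add(-2, Mul(1, 0)) = Add(-2, 0) = -2)
Function('u')(B, N) = -2
Function('F')(Q) = Add(-12, Q) (Function('F')(Q) = Add(Mul(1, Q), -12) = Add(Q, -12) = Add(-12, Q))
Function('T')(s, G) = -5 (Function('T')(s, G) = Add(-7, Mul(-1, -2)) = Add(-7, 2) = -5)
Mul(Function('F')(-16), Function('T')(-7, -2)) = Mul(Add(-12, -16), -5) = Mul(-28, -5) = 140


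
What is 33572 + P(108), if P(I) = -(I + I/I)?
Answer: 33463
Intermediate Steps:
P(I) = -1 - I (P(I) = -(I + 1) = -(1 + I) = -1 - I)
33572 + P(108) = 33572 + (-1 - 1*108) = 33572 + (-1 - 108) = 33572 - 109 = 33463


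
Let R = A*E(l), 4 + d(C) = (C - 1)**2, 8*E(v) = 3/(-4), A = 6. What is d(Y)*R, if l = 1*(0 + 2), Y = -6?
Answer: -405/16 ≈ -25.313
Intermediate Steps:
l = 2 (l = 1*2 = 2)
E(v) = -3/32 (E(v) = (3/(-4))/8 = (3*(-1/4))/8 = (1/8)*(-3/4) = -3/32)
d(C) = -4 + (-1 + C)**2 (d(C) = -4 + (C - 1)**2 = -4 + (-1 + C)**2)
R = -9/16 (R = 6*(-3/32) = -9/16 ≈ -0.56250)
d(Y)*R = (-4 + (-1 - 6)**2)*(-9/16) = (-4 + (-7)**2)*(-9/16) = (-4 + 49)*(-9/16) = 45*(-9/16) = -405/16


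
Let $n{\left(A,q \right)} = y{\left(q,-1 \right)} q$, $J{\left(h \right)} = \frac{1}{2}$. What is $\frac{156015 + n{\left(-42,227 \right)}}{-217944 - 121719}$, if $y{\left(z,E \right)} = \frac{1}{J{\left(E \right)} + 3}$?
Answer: $- \frac{1092559}{2377641} \approx -0.45951$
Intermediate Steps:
$J{\left(h \right)} = \frac{1}{2}$
$y{\left(z,E \right)} = \frac{2}{7}$ ($y{\left(z,E \right)} = \frac{1}{\frac{1}{2} + 3} = \frac{1}{\frac{7}{2}} = \frac{2}{7}$)
$n{\left(A,q \right)} = \frac{2 q}{7}$
$\frac{156015 + n{\left(-42,227 \right)}}{-217944 - 121719} = \frac{156015 + \frac{2}{7} \cdot 227}{-217944 - 121719} = \frac{156015 + \frac{454}{7}}{-339663} = \frac{1092559}{7} \left(- \frac{1}{339663}\right) = - \frac{1092559}{2377641}$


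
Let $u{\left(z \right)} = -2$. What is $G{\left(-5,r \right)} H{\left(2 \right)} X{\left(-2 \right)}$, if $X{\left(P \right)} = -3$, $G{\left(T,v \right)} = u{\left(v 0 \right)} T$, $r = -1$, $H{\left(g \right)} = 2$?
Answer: $-60$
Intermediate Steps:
$G{\left(T,v \right)} = - 2 T$
$G{\left(-5,r \right)} H{\left(2 \right)} X{\left(-2 \right)} = \left(-2\right) \left(-5\right) 2 \left(-3\right) = 10 \cdot 2 \left(-3\right) = 20 \left(-3\right) = -60$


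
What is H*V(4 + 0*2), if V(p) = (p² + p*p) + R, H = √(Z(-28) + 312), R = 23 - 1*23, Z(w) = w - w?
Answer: 64*√78 ≈ 565.23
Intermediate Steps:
Z(w) = 0
R = 0 (R = 23 - 23 = 0)
H = 2*√78 (H = √(0 + 312) = √312 = 2*√78 ≈ 17.664)
V(p) = 2*p² (V(p) = (p² + p*p) + 0 = (p² + p²) + 0 = 2*p² + 0 = 2*p²)
H*V(4 + 0*2) = (2*√78)*(2*(4 + 0*2)²) = (2*√78)*(2*(4 + 0)²) = (2*√78)*(2*4²) = (2*√78)*(2*16) = (2*√78)*32 = 64*√78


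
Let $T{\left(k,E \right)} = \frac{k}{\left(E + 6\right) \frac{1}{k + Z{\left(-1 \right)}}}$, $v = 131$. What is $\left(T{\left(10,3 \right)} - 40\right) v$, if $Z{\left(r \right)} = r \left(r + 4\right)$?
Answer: $- \frac{37990}{9} \approx -4221.1$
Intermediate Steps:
$Z{\left(r \right)} = r \left(4 + r\right)$
$T{\left(k,E \right)} = \frac{k \left(-3 + k\right)}{6 + E}$ ($T{\left(k,E \right)} = \frac{k}{\left(E + 6\right) \frac{1}{k - \left(4 - 1\right)}} = \frac{k}{\left(6 + E\right) \frac{1}{k - 3}} = \frac{k}{\left(6 + E\right) \frac{1}{-3 + k}} = \frac{k}{\frac{1}{-3 + k} \left(6 + E\right)} = k \frac{-3 + k}{6 + E} = \frac{k \left(-3 + k\right)}{6 + E}$)
$\left(T{\left(10,3 \right)} - 40\right) v = \left(\frac{10 \left(-3 + 10\right)}{6 + 3} - 40\right) 131 = \left(10 \cdot \frac{1}{9} \cdot 7 - 40\right) 131 = \left(\frac{70}{9} - 40\right) 131 = \left(- \frac{290}{9}\right) 131 = - \frac{37990}{9}$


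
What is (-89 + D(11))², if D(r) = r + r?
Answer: 4489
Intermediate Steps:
D(r) = 2*r
(-89 + D(11))² = (-89 + 2*11)² = (-89 + 22)² = (-67)² = 4489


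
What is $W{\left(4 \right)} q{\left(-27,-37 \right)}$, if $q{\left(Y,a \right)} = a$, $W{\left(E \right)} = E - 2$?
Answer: $-74$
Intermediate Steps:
$W{\left(E \right)} = -2 + E$
$W{\left(4 \right)} q{\left(-27,-37 \right)} = \left(-2 + 4\right) \left(-37\right) = 2 \left(-37\right) = -74$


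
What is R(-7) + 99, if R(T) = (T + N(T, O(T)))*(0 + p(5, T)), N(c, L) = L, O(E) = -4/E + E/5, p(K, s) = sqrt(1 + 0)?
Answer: 3191/35 ≈ 91.171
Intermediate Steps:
p(K, s) = 1 (p(K, s) = sqrt(1) = 1)
O(E) = -4/E + E/5 (O(E) = -4/E + E*(1/5) = -4/E + E/5)
R(T) = -4/T + 6*T/5 (R(T) = (T + (-4/T + T/5))*(0 + 1) = (-4/T + 6*T/5)*1 = -4/T + 6*T/5)
R(-7) + 99 = (-4/(-7) + (6/5)*(-7)) + 99 = (-4*(-1/7) - 42/5) + 99 = (4/7 - 42/5) + 99 = -274/35 + 99 = 3191/35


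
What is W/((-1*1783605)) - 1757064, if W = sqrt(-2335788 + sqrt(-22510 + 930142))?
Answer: -1757064 - 2*I*sqrt(583947 - 3*sqrt(6303))/1783605 ≈ -1.7571e+6 - 0.0008567*I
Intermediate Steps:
W = sqrt(-2335788 + 12*sqrt(6303)) (W = sqrt(-2335788 + sqrt(907632)) = sqrt(-2335788 + 12*sqrt(6303)) ≈ 1528.0*I)
W/((-1*1783605)) - 1757064 = (2*sqrt(-583947 + 3*sqrt(6303)))/((-1*1783605)) - 1757064 = (2*sqrt(-583947 + 3*sqrt(6303)))/(-1783605) - 1757064 = (2*sqrt(-583947 + 3*sqrt(6303)))*(-1/1783605) - 1757064 = -2*sqrt(-583947 + 3*sqrt(6303))/1783605 - 1757064 = -1757064 - 2*sqrt(-583947 + 3*sqrt(6303))/1783605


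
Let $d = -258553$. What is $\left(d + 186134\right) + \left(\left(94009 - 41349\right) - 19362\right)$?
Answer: $-39121$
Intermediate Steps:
$\left(d + 186134\right) + \left(\left(94009 - 41349\right) - 19362\right) = \left(-258553 + 186134\right) + \left(\left(94009 - 41349\right) - 19362\right) = -72419 + \left(52660 - 19362\right) = -72419 + 33298 = -39121$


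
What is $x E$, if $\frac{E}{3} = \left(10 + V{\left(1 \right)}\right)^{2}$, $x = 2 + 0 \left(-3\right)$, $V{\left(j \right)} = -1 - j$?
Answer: $384$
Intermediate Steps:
$x = 2$ ($x = 2 + 0 = 2$)
$E = 192$ ($E = 3 \left(10 - 2\right)^{2} = 3 \cdot 8^{2} = 3 \cdot 64 = 192$)
$x E = 2 \cdot 192 = 384$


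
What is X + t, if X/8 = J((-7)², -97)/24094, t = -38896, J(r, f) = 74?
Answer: -468579816/12047 ≈ -38896.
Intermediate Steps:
X = 296/12047 (X = 8*(74/24094) = 8*(74*(1/24094)) = 8*(37/12047) = 296/12047 ≈ 0.024570)
X + t = 296/12047 - 38896 = -468579816/12047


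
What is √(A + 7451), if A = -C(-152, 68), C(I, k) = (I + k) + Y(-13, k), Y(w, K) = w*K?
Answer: √8419 ≈ 91.755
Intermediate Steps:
Y(w, K) = K*w
C(I, k) = I - 12*k (C(I, k) = (I + k) + k*(-13) = (I + k) - 13*k = I - 12*k)
A = 968 (A = -(-152 - 12*68) = -(-152 - 816) = -1*(-968) = 968)
√(A + 7451) = √(968 + 7451) = √8419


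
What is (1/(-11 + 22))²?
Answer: 1/121 ≈ 0.0082645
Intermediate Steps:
(1/(-11 + 22))² = (1/11)² = 1/121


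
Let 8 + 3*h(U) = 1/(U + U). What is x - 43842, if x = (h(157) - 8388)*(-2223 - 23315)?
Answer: 33635205267/157 ≈ 2.1424e+8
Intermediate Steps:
h(U) = -8/3 + 1/(6*U) (h(U) = -8/3 + 1/(3*(U + U)) = -8/3 + 1/(3*((2*U))) = -8/3 + (1/(2*U))/3 = -8/3 + 1/(6*U))
x = 33642088461/157 (x = ((⅙)*(1 - 16*157)/157 - 8388)*(-2223 - 23315) = ((⅙)*(1/157)*(1 - 2512) - 8388)*(-25538) = ((⅙)*(1/157)*(-2511) - 8388)*(-25538) = (-837/314 - 8388)*(-25538) = -2634669/314*(-25538) = 33642088461/157 ≈ 2.1428e+8)
x - 43842 = 33642088461/157 - 43842 = 33635205267/157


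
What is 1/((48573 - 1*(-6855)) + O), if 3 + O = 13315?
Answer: 1/68740 ≈ 1.4548e-5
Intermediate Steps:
O = 13312 (O = -3 + 13315 = 13312)
1/((48573 - 1*(-6855)) + O) = 1/((48573 - 1*(-6855)) + 13312) = 1/((48573 + 6855) + 13312) = 1/(55428 + 13312) = 1/68740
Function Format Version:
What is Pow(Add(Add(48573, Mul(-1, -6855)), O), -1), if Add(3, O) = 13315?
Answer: Rational(1, 68740) ≈ 1.4548e-5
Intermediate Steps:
O = 13312 (O = Add(-3, 13315) = 13312)
Pow(Add(Add(48573, Mul(-1, -6855)), O), -1) = Pow(Add(Add(48573, Mul(-1, -6855)), 13312), -1) = Pow(Add(Add(48573, 6855), 13312), -1) = Pow(Add(55428, 13312), -1) = Pow(68740, -1) = Rational(1, 68740)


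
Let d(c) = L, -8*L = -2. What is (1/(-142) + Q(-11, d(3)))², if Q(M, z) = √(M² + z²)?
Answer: 9764421/80656 - √1937/284 ≈ 120.91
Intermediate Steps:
L = ¼ (L = -⅛*(-2) = ¼ ≈ 0.25000)
d(c) = ¼
(1/(-142) + Q(-11, d(3)))² = (1/(-142) + √((-11)² + (¼)²))² = (-1/142 + √(121 + 1/16))² = (-1/142 + √(1937/16))² = (-1/142 + √1937/4)²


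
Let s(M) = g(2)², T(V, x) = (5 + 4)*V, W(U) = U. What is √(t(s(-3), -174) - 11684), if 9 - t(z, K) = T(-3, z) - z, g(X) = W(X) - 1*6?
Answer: 4*I*√727 ≈ 107.85*I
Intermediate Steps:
T(V, x) = 9*V
g(X) = -6 + X (g(X) = X - 1*6 = X - 6 = -6 + X)
s(M) = 16 (s(M) = (-6 + 2)² = (-4)² = 16)
t(z, K) = 36 + z (t(z, K) = 9 - (9*(-3) - z) = 9 - (-27 - z) = 9 + (27 + z) = 36 + z)
√(t(s(-3), -174) - 11684) = √((36 + 16) - 11684) = √(52 - 11684) = √(-11632) = 4*I*√727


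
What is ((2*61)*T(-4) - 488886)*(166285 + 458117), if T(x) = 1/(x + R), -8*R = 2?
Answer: -5189748443100/17 ≈ -3.0528e+11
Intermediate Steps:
R = -1/4 (R = -1/8*2 = -1/4 ≈ -0.25000)
T(x) = 1/(-1/4 + x) (T(x) = 1/(x - 1/4) = 1/(-1/4 + x))
((2*61)*T(-4) - 488886)*(166285 + 458117) = ((2*61)*(4/(-1 + 4*(-4))) - 488886)*(166285 + 458117) = (122*(4/(-1 - 16)) - 488886)*624402 = (122*(4/(-17)) - 488886)*624402 = (122*(4*(-1/17)) - 488886)*624402 = (122*(-4/17) - 488886)*624402 = (-488/17 - 488886)*624402 = -8311550/17*624402 = -5189748443100/17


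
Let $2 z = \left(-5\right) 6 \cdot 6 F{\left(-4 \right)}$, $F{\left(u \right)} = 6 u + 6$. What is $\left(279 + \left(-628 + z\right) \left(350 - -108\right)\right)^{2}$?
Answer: $206674798225$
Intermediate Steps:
$F{\left(u \right)} = 6 + 6 u$
$z = 1620$ ($z = \frac{\left(-5\right) 6 \cdot 6 \left(6 + 6 \left(-4\right)\right)}{2} = \frac{\left(-30\right) 6 \left(6 - 24\right)}{2} = \frac{\left(-180\right) \left(-18\right)}{2} = \frac{1}{2} \cdot 3240 = 1620$)
$\left(279 + \left(-628 + z\right) \left(350 - -108\right)\right)^{2} = \left(279 + \left(-628 + 1620\right) \left(350 - -108\right)\right)^{2} = \left(279 + 992 \left(350 + 108\right)\right)^{2} = \left(279 + 992 \cdot 458\right)^{2} = \left(279 + 454336\right)^{2} = 454615^{2} = 206674798225$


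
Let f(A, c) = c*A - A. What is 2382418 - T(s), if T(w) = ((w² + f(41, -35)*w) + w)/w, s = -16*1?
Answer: 2383909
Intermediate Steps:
f(A, c) = -A + A*c (f(A, c) = A*c - A = -A + A*c)
s = -16
T(w) = (w² - 1475*w)/w (T(w) = ((w² + (41*(-1 - 35))*w) + w)/w = ((w² + (41*(-36))*w) + w)/w = ((w² - 1476*w) + w)/w = (w² - 1475*w)/w)
2382418 - T(s) = 2382418 - (-1475 - 16) = 2382418 - 1*(-1491) = 2382418 + 1491 = 2383909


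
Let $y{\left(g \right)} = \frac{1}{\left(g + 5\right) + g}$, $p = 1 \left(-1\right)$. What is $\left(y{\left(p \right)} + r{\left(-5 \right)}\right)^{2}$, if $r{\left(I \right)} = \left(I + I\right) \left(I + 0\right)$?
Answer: $\frac{22801}{9} \approx 2533.4$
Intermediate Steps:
$r{\left(I \right)} = 2 I^{2}$ ($r{\left(I \right)} = 2 I I = 2 I^{2}$)
$p = -1$
$y{\left(g \right)} = \frac{1}{5 + 2 g}$ ($y{\left(g \right)} = \frac{1}{\left(5 + g\right) + g} = \frac{1}{5 + 2 g}$)
$\left(y{\left(p \right)} + r{\left(-5 \right)}\right)^{2} = \left(\frac{1}{5 + 2 \left(-1\right)} + 2 \left(-5\right)^{2}\right)^{2} = \left(\frac{1}{5 - 2} + 2 \cdot 25\right)^{2} = \left(\frac{1}{3} + 50\right)^{2} = \left(\frac{151}{3}\right)^{2} = \frac{22801}{9}$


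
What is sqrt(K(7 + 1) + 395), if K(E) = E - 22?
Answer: sqrt(381) ≈ 19.519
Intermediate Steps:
K(E) = -22 + E
sqrt(K(7 + 1) + 395) = sqrt((-22 + (7 + 1)) + 395) = sqrt((-22 + 8) + 395) = sqrt(-14 + 395) = sqrt(381)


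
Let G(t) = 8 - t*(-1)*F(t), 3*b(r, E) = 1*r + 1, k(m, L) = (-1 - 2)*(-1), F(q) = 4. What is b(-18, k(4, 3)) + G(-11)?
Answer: -125/3 ≈ -41.667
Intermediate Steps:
k(m, L) = 3 (k(m, L) = -3*(-1) = 3)
b(r, E) = ⅓ + r/3 (b(r, E) = (1*r + 1)/3 = (r + 1)/3 = (1 + r)/3 = ⅓ + r/3)
G(t) = 8 + 4*t (G(t) = 8 - t*(-1)*4 = 8 - (-t)*4 = 8 - (-4)*t = 8 + 4*t)
b(-18, k(4, 3)) + G(-11) = (⅓ + (⅓)*(-18)) + (8 + 4*(-11)) = (⅓ - 6) + (8 - 44) = -17/3 - 36 = -125/3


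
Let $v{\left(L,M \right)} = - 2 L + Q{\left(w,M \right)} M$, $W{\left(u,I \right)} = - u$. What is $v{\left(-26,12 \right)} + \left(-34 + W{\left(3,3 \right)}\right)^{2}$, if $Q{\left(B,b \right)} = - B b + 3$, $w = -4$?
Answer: $2033$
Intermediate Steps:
$Q{\left(B,b \right)} = 3 - B b$ ($Q{\left(B,b \right)} = - B b + 3 = 3 - B b$)
$v{\left(L,M \right)} = - 2 L + M \left(3 + 4 M\right)$ ($v{\left(L,M \right)} = - 2 L + \left(3 - - 4 M\right) M = - 2 L + \left(3 + 4 M\right) M = - 2 L + M \left(3 + 4 M\right)$)
$v{\left(-26,12 \right)} + \left(-34 + W{\left(3,3 \right)}\right)^{2} = \left(\left(-2\right) \left(-26\right) + 12 \left(3 + 4 \cdot 12\right)\right) + \left(-34 - 3\right)^{2} = \left(52 + 12 \left(3 + 48\right)\right) + \left(-34 - 3\right)^{2} = \left(52 + 12 \cdot 51\right) + \left(-37\right)^{2} = \left(52 + 612\right) + 1369 = 664 + 1369 = 2033$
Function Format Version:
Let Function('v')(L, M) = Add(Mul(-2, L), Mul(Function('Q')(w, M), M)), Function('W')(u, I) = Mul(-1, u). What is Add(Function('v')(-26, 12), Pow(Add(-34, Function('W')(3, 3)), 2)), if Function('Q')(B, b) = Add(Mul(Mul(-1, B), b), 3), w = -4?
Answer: 2033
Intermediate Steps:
Function('Q')(B, b) = Add(3, Mul(-1, B, b)) (Function('Q')(B, b) = Add(Mul(-1, B, b), 3) = Add(3, Mul(-1, B, b)))
Function('v')(L, M) = Add(Mul(-2, L), Mul(M, Add(3, Mul(4, M)))) (Function('v')(L, M) = Add(Mul(-2, L), Mul(Add(3, Mul(-1, -4, M)), M)) = Add(Mul(-2, L), Mul(Add(3, Mul(4, M)), M)) = Add(Mul(-2, L), Mul(M, Add(3, Mul(4, M)))))
Add(Function('v')(-26, 12), Pow(Add(-34, Function('W')(3, 3)), 2)) = Add(Add(Mul(-2, -26), Mul(12, Add(3, Mul(4, 12)))), Pow(Add(-34, Mul(-1, 3)), 2)) = Add(Add(52, Mul(12, Add(3, 48))), Pow(Add(-34, -3), 2)) = Add(Add(52, Mul(12, 51)), Pow(-37, 2)) = Add(Add(52, 612), 1369) = Add(664, 1369) = 2033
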